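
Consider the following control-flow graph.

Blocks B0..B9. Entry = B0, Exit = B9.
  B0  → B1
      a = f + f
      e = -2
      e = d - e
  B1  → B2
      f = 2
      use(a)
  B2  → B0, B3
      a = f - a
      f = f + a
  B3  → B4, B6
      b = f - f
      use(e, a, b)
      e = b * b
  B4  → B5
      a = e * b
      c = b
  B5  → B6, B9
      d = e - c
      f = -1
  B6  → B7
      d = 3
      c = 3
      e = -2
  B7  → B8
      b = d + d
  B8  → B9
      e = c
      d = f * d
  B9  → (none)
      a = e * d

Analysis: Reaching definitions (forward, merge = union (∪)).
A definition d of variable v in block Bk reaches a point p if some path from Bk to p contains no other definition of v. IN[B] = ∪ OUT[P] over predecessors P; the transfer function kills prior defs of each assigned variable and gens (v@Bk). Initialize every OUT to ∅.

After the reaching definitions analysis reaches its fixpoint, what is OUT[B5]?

Fixpoint table:
  B0:  IN={a@B2, e@B0, f@B2}  OUT={a@B0, e@B0, f@B2}
  B1:  IN={a@B0, e@B0, f@B2}  OUT={a@B0, e@B0, f@B1}
  B2:  IN={a@B0, e@B0, f@B1}  OUT={a@B2, e@B0, f@B2}
  B3:  IN={a@B2, e@B0, f@B2}  OUT={a@B2, b@B3, e@B3, f@B2}
  B4:  IN={a@B2, b@B3, e@B3, f@B2}  OUT={a@B4, b@B3, c@B4, e@B3, f@B2}
  B5:  IN={a@B4, b@B3, c@B4, e@B3, f@B2}  OUT={a@B4, b@B3, c@B4, d@B5, e@B3, f@B5}
  B6:  IN={a@B2, a@B4, b@B3, c@B4, d@B5, e@B3, f@B2, f@B5}  OUT={a@B2, a@B4, b@B3, c@B6, d@B6, e@B6, f@B2, f@B5}
  B7:  IN={a@B2, a@B4, b@B3, c@B6, d@B6, e@B6, f@B2, f@B5}  OUT={a@B2, a@B4, b@B7, c@B6, d@B6, e@B6, f@B2, f@B5}
  B8:  IN={a@B2, a@B4, b@B7, c@B6, d@B6, e@B6, f@B2, f@B5}  OUT={a@B2, a@B4, b@B7, c@B6, d@B8, e@B8, f@B2, f@B5}
  B9:  IN={a@B2, a@B4, b@B3, b@B7, c@B4, c@B6, d@B5, d@B8, e@B3, e@B8, f@B2, f@B5}  OUT={a@B9, b@B3, b@B7, c@B4, c@B6, d@B5, d@B8, e@B3, e@B8, f@B2, f@B5}

Merge at B5: IN[B5] = OUT[B4] = {a@B4, b@B3, c@B4, e@B3, f@B2}
Applying B5's transfer function to that IN value gives OUT[B5] (row B5 above).

Answer: {a@B4, b@B3, c@B4, d@B5, e@B3, f@B5}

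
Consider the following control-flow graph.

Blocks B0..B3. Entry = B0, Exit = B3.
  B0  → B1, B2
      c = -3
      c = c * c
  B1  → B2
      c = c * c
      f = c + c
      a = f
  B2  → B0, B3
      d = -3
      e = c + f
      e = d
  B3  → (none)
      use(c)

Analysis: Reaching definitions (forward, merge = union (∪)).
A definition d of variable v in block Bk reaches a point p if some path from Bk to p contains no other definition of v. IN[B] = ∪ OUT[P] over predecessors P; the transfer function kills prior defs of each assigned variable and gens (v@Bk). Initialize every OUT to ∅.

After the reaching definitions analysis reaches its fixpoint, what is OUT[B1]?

Per-block solution:
  B0: | IN={a@B1, c@B0, c@B1, d@B2, e@B2, f@B1} | OUT={a@B1, c@B0, d@B2, e@B2, f@B1}
  B1: | IN={a@B1, c@B0, d@B2, e@B2, f@B1} | OUT={a@B1, c@B1, d@B2, e@B2, f@B1}
  B2: | IN={a@B1, c@B0, c@B1, d@B2, e@B2, f@B1} | OUT={a@B1, c@B0, c@B1, d@B2, e@B2, f@B1}
  B3: | IN={a@B1, c@B0, c@B1, d@B2, e@B2, f@B1} | OUT={a@B1, c@B0, c@B1, d@B2, e@B2, f@B1}

Merge at B1: IN[B1] = OUT[B0] = {a@B1, c@B0, d@B2, e@B2, f@B1}
Applying B1's transfer function to that IN value gives OUT[B1] (row B1 above).

Answer: {a@B1, c@B1, d@B2, e@B2, f@B1}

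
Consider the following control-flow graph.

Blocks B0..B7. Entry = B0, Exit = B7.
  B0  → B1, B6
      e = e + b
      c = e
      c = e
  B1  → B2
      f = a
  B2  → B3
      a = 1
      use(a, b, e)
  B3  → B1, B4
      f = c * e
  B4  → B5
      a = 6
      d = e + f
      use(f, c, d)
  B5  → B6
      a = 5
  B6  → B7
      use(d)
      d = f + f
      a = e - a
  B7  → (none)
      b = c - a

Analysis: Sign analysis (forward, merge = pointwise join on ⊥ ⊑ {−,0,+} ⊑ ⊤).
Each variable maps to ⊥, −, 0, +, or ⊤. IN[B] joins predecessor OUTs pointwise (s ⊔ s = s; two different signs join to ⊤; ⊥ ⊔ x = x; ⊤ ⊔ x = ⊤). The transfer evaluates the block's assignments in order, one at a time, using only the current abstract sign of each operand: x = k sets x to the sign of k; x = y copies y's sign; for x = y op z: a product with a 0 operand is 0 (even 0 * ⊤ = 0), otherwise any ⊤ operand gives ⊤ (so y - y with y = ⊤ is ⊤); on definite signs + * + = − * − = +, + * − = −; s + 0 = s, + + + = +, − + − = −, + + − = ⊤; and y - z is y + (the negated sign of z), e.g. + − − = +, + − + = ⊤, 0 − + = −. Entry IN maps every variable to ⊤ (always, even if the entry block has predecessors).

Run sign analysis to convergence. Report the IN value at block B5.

Converged values:
  B0:   IN=(all ⊤)   OUT=(all ⊤)
  B1:   IN=(all ⊤)   OUT=(all ⊤)
  B2:   IN=(all ⊤)   OUT={a:+; rest ⊤}
  B3:   IN={a:+; rest ⊤}   OUT={a:+; rest ⊤}
  B4:   IN={a:+; rest ⊤}   OUT={a:+; rest ⊤}
  B5:   IN={a:+; rest ⊤}   OUT={a:+; rest ⊤}
  B6:   IN=(all ⊤)   OUT=(all ⊤)
  B7:   IN=(all ⊤)   OUT=(all ⊤)

Merge at B5: IN[B5] = OUT[B4] = {a: +, b: ⊤, c: ⊤, d: ⊤, e: ⊤, f: ⊤}

Answer: {a: +, b: ⊤, c: ⊤, d: ⊤, e: ⊤, f: ⊤}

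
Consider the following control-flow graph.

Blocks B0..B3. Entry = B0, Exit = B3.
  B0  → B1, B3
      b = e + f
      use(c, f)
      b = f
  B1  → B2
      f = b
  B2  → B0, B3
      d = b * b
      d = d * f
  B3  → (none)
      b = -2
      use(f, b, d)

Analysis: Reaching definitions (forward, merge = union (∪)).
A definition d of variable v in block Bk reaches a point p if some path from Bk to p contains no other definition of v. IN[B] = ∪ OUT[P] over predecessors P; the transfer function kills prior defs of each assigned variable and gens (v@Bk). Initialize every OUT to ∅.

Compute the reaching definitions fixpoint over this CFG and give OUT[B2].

Per-block solution:
  B0:  IN={b@B0, d@B2, f@B1}  OUT={b@B0, d@B2, f@B1}
  B1:  IN={b@B0, d@B2, f@B1}  OUT={b@B0, d@B2, f@B1}
  B2:  IN={b@B0, d@B2, f@B1}  OUT={b@B0, d@B2, f@B1}
  B3:  IN={b@B0, d@B2, f@B1}  OUT={b@B3, d@B2, f@B1}

Merge at B2: IN[B2] = OUT[B1] = {b@B0, d@B2, f@B1}
Applying B2's transfer function to that IN value gives OUT[B2] (row B2 above).

Answer: {b@B0, d@B2, f@B1}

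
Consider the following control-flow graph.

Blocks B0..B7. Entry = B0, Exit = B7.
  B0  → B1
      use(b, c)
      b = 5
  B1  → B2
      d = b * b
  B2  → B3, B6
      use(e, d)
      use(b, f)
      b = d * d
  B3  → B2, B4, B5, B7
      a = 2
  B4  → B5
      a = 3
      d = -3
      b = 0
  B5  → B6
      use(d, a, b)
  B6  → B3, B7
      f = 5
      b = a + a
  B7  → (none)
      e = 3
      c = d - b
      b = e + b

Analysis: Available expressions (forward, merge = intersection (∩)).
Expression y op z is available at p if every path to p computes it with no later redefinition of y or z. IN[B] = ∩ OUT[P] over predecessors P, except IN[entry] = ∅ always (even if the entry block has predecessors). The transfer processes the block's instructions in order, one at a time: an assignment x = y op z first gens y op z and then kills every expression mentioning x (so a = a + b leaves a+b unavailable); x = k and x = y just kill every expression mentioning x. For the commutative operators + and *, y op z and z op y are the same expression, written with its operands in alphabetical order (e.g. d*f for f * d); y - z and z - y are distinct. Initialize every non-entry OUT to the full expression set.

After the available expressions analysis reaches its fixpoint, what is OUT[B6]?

Per-block solution:
  B0:   IN={}   OUT={}
  B1:   IN={}   OUT={b*b}
  B2:   IN={}   OUT={d*d}
  B3:   IN={}   OUT={}
  B4:   IN={}   OUT={}
  B5:   IN={}   OUT={}
  B6:   IN={}   OUT={a+a}
  B7:   IN={}   OUT={}

Merge at B6: IN[B6] = OUT[B2] ∩ OUT[B5] = {}
Applying B6's transfer function to that IN value gives OUT[B6] (row B6 above).

Answer: {a+a}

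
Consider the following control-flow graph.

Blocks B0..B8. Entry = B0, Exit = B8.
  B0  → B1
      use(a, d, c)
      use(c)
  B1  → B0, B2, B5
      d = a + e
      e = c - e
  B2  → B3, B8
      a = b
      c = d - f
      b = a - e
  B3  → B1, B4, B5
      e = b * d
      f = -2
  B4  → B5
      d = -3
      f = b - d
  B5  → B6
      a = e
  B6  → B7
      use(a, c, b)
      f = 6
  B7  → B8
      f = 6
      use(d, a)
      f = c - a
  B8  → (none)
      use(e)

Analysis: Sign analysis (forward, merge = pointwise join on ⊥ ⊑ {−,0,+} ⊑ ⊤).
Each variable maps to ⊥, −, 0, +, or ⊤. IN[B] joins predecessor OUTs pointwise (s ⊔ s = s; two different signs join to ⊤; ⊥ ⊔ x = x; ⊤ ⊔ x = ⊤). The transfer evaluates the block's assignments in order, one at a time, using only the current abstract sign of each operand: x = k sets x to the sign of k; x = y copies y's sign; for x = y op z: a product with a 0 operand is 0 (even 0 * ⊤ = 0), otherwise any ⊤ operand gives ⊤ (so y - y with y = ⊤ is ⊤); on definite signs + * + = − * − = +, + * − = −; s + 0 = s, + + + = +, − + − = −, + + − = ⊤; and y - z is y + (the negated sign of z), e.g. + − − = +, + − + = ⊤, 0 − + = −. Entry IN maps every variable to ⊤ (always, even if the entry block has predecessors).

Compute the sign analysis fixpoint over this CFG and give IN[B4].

Answer: {a: ⊤, b: ⊤, c: ⊤, d: ⊤, e: ⊤, f: -}

Trace:
Converged values:
  B0:   IN=(all ⊤)   OUT=(all ⊤)
  B1:   IN=(all ⊤)   OUT=(all ⊤)
  B2:   IN=(all ⊤)   OUT=(all ⊤)
  B3:   IN=(all ⊤)   OUT={f:-; rest ⊤}
  B4:   IN={f:-; rest ⊤}   OUT={d:-; rest ⊤}
  B5:   IN=(all ⊤)   OUT=(all ⊤)
  B6:   IN=(all ⊤)   OUT={f:+; rest ⊤}
  B7:   IN={f:+; rest ⊤}   OUT=(all ⊤)
  B8:   IN=(all ⊤)   OUT=(all ⊤)

Merge at B4: IN[B4] = OUT[B3] = {a: ⊤, b: ⊤, c: ⊤, d: ⊤, e: ⊤, f: -}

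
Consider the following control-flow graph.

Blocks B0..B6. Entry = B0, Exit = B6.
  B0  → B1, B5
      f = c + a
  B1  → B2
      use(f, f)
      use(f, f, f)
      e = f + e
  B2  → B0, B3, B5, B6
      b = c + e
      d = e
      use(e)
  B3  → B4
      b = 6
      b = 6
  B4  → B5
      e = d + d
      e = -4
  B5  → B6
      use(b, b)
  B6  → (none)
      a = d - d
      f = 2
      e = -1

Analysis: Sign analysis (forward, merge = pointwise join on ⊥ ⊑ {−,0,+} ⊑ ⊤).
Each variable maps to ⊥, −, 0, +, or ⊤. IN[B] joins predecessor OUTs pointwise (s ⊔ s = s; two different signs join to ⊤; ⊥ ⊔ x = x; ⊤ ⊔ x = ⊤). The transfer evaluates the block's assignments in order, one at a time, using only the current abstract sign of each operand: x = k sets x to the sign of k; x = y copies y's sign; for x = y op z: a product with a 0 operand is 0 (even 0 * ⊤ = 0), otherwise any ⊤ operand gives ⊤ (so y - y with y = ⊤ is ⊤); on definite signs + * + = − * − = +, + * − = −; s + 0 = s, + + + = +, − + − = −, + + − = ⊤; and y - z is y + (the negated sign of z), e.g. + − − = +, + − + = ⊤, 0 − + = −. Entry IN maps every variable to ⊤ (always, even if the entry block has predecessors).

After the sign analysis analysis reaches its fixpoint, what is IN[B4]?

Answer: {a: ⊤, b: +, c: ⊤, d: ⊤, e: ⊤, f: ⊤}

Working:
Per-block solution:
  B0:  IN=(all ⊤)  OUT=(all ⊤)
  B1:  IN=(all ⊤)  OUT=(all ⊤)
  B2:  IN=(all ⊤)  OUT=(all ⊤)
  B3:  IN=(all ⊤)  OUT={b:+; rest ⊤}
  B4:  IN={b:+; rest ⊤}  OUT={b:+, e:-; rest ⊤}
  B5:  IN=(all ⊤)  OUT=(all ⊤)
  B6:  IN=(all ⊤)  OUT={e:-, f:+; rest ⊤}

Merge at B4: IN[B4] = OUT[B3] = {a: ⊤, b: +, c: ⊤, d: ⊤, e: ⊤, f: ⊤}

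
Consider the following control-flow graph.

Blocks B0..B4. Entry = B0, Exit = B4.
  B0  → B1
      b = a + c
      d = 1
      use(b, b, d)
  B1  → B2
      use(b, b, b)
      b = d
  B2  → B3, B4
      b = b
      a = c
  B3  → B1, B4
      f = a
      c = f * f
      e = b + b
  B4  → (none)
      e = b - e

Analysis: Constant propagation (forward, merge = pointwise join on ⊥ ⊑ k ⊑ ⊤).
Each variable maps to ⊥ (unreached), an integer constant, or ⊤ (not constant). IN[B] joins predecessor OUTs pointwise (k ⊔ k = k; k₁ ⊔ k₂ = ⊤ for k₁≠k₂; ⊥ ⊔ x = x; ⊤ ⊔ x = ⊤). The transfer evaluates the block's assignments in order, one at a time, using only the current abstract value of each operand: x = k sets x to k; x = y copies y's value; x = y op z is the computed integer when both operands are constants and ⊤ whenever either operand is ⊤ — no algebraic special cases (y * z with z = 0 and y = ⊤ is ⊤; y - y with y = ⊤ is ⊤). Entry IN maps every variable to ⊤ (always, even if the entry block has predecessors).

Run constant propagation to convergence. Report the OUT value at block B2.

Per-block solution:
  B0:   IN=(all ⊤)   OUT={d:1; rest ⊤}
  B1:   IN={d:1; rest ⊤}   OUT={b:1, d:1; rest ⊤}
  B2:   IN={b:1, d:1; rest ⊤}   OUT={b:1, d:1; rest ⊤}
  B3:   IN={b:1, d:1; rest ⊤}   OUT={b:1, d:1, e:2; rest ⊤}
  B4:   IN={b:1, d:1; rest ⊤}   OUT={b:1, d:1; rest ⊤}

Merge at B2: IN[B2] = OUT[B1] = {a: ⊤, b: 1, c: ⊤, d: 1, e: ⊤, f: ⊤}
Applying B2's transfer function to that IN value gives OUT[B2] (row B2 above).

Answer: {a: ⊤, b: 1, c: ⊤, d: 1, e: ⊤, f: ⊤}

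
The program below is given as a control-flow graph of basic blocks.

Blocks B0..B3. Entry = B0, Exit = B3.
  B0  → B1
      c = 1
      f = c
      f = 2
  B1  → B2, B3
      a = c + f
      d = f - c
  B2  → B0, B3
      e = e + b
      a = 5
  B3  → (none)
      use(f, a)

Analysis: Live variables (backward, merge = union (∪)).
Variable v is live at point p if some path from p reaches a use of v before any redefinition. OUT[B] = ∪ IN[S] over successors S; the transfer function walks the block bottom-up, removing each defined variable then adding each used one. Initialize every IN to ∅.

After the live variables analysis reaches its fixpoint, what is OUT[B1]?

Answer: {a, b, e, f}

Trace:
Fixpoint table:
  B0: | IN={b, e} | OUT={b, c, e, f}
  B1: | IN={b, c, e, f} | OUT={a, b, e, f}
  B2: | IN={b, e, f} | OUT={a, b, e, f}
  B3: | IN={a, f} | OUT={}

Merge at B1: OUT[B1] = IN[B2] ⊔ IN[B3] = {a, b, e, f}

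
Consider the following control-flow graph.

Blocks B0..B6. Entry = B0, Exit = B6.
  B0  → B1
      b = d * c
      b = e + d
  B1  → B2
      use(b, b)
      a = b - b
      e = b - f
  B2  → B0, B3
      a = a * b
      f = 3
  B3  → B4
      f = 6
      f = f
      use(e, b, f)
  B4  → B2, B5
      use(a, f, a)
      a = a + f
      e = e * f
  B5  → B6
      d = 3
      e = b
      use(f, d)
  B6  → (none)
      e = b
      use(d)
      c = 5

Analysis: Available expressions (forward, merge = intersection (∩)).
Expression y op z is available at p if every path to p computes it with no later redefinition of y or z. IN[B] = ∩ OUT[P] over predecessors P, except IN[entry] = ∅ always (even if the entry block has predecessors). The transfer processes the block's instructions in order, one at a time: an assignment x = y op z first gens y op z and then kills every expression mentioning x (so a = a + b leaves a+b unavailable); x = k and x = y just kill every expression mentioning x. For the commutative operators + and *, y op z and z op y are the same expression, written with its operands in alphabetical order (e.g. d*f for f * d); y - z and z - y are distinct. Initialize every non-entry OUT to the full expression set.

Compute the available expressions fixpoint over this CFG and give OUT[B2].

Answer: {b-b, c*d}

Trace:
Fixpoint table:
  B0: | IN={} | OUT={c*d, d+e}
  B1: | IN={c*d, d+e} | OUT={b-b, b-f, c*d}
  B2: | IN={b-b, c*d} | OUT={b-b, c*d}
  B3: | IN={b-b, c*d} | OUT={b-b, c*d}
  B4: | IN={b-b, c*d} | OUT={b-b, c*d}
  B5: | IN={b-b, c*d} | OUT={b-b}
  B6: | IN={b-b} | OUT={b-b}

Merge at B2: IN[B2] = OUT[B1] ∩ OUT[B4] = {b-b, c*d}
Applying B2's transfer function to that IN value gives OUT[B2] (row B2 above).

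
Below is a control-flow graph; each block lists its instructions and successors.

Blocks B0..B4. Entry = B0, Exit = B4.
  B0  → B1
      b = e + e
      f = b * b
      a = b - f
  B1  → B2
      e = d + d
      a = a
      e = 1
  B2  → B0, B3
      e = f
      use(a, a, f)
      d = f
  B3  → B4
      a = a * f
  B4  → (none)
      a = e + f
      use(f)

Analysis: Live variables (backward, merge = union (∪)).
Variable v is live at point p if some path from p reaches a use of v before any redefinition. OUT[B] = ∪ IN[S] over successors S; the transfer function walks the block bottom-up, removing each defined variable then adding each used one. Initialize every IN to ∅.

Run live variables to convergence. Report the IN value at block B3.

Per-block solution:
  B0:   IN={d, e}   OUT={a, d, f}
  B1:   IN={a, d, f}   OUT={a, f}
  B2:   IN={a, f}   OUT={a, d, e, f}
  B3:   IN={a, e, f}   OUT={e, f}
  B4:   IN={e, f}   OUT={}

Merge at B3: OUT[B3] = IN[B4] = {e, f}
Applying B3's transfer function to that OUT value gives IN[B3] (row B3 above).

Answer: {a, e, f}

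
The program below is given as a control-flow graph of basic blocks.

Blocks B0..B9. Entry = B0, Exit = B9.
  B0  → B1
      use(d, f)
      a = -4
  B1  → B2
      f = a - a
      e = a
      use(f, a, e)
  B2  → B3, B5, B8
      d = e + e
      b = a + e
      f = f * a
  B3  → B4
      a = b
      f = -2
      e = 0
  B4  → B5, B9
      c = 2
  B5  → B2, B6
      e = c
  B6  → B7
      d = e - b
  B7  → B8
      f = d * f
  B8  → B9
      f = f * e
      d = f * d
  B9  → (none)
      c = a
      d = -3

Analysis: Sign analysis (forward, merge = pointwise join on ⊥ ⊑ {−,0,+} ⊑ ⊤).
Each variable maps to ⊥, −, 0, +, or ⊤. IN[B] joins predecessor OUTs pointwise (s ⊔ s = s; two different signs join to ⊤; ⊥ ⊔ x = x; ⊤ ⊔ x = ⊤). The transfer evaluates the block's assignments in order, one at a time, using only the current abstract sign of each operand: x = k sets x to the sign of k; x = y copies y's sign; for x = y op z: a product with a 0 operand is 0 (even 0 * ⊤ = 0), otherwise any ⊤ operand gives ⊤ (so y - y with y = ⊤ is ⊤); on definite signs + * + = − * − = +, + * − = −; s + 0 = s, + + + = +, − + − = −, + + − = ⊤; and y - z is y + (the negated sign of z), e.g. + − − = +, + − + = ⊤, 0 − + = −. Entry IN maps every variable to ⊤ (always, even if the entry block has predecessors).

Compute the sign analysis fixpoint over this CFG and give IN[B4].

Answer: {a: ⊤, b: ⊤, c: ⊤, d: ⊤, e: 0, f: -}

Trace:
Converged values:
  B0:   IN=(all ⊤)   OUT={a:-; rest ⊤}
  B1:   IN={a:-; rest ⊤}   OUT={a:-, e:-; rest ⊤}
  B2:   IN=(all ⊤)   OUT=(all ⊤)
  B3:   IN=(all ⊤)   OUT={e:0, f:-; rest ⊤}
  B4:   IN={e:0, f:-; rest ⊤}   OUT={c:+, e:0, f:-; rest ⊤}
  B5:   IN=(all ⊤)   OUT=(all ⊤)
  B6:   IN=(all ⊤)   OUT=(all ⊤)
  B7:   IN=(all ⊤)   OUT=(all ⊤)
  B8:   IN=(all ⊤)   OUT=(all ⊤)
  B9:   IN=(all ⊤)   OUT={d:-; rest ⊤}

Merge at B4: IN[B4] = OUT[B3] = {a: ⊤, b: ⊤, c: ⊤, d: ⊤, e: 0, f: -}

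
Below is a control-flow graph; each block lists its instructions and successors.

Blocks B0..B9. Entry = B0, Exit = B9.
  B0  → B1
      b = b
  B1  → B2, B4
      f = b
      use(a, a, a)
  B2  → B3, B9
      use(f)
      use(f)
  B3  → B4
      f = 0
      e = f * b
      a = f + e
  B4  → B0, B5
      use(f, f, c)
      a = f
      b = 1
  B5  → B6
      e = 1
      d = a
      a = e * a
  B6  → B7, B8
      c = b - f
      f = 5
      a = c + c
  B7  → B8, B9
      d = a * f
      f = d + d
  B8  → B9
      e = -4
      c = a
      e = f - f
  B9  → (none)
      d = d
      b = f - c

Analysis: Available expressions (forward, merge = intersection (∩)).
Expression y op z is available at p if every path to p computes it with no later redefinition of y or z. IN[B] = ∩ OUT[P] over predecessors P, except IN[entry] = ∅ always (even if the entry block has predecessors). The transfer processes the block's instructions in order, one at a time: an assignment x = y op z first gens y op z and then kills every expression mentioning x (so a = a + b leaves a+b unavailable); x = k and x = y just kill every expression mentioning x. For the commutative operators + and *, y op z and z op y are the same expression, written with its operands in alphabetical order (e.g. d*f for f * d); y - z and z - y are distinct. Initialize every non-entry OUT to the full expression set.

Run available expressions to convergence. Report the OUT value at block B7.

Converged values:
  B0: | IN={} | OUT={}
  B1: | IN={} | OUT={}
  B2: | IN={} | OUT={}
  B3: | IN={} | OUT={b*f, e+f}
  B4: | IN={} | OUT={}
  B5: | IN={} | OUT={}
  B6: | IN={} | OUT={c+c}
  B7: | IN={c+c} | OUT={c+c, d+d}
  B8: | IN={c+c} | OUT={f-f}
  B9: | IN={} | OUT={f-c}

Merge at B7: IN[B7] = OUT[B6] = {c+c}
Applying B7's transfer function to that IN value gives OUT[B7] (row B7 above).

Answer: {c+c, d+d}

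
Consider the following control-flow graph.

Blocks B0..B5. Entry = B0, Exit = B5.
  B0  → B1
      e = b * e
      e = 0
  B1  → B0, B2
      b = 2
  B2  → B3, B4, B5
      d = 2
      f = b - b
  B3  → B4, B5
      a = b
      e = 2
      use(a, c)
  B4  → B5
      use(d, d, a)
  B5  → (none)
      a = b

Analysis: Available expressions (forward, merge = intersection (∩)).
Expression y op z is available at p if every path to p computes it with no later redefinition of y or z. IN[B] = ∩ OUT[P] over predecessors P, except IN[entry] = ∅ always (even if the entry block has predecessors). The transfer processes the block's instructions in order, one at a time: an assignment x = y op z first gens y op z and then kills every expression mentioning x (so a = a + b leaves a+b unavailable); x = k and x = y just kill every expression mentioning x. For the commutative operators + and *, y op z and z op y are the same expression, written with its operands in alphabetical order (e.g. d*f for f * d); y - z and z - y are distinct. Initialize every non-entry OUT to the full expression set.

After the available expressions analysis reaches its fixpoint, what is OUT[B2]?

Converged values:
  B0:   IN={}   OUT={}
  B1:   IN={}   OUT={}
  B2:   IN={}   OUT={b-b}
  B3:   IN={b-b}   OUT={b-b}
  B4:   IN={b-b}   OUT={b-b}
  B5:   IN={b-b}   OUT={b-b}

Merge at B2: IN[B2] = OUT[B1] = {}
Applying B2's transfer function to that IN value gives OUT[B2] (row B2 above).

Answer: {b-b}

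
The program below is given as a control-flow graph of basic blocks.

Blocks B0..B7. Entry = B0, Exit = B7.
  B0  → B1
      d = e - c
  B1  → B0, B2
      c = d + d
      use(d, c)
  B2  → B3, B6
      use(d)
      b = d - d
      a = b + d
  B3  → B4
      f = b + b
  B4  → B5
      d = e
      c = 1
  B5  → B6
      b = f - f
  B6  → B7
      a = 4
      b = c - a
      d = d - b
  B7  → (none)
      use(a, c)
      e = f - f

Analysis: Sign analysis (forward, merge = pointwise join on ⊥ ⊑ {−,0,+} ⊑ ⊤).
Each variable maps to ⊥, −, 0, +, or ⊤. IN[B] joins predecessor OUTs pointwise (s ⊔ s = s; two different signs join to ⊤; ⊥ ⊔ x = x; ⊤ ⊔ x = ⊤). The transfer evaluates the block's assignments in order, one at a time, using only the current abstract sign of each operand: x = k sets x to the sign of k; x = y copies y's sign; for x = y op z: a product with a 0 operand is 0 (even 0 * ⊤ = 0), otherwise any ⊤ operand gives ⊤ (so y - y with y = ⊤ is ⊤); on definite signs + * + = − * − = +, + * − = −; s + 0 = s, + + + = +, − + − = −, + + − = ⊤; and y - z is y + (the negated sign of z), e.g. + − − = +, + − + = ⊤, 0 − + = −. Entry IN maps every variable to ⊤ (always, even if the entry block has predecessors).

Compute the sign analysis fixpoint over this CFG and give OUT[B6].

Answer: {a: +, b: ⊤, c: ⊤, d: ⊤, e: ⊤, f: ⊤}

Derivation:
Converged values:
  B0:  IN=(all ⊤)  OUT=(all ⊤)
  B1:  IN=(all ⊤)  OUT=(all ⊤)
  B2:  IN=(all ⊤)  OUT=(all ⊤)
  B3:  IN=(all ⊤)  OUT=(all ⊤)
  B4:  IN=(all ⊤)  OUT={c:+; rest ⊤}
  B5:  IN={c:+; rest ⊤}  OUT={c:+; rest ⊤}
  B6:  IN=(all ⊤)  OUT={a:+; rest ⊤}
  B7:  IN={a:+; rest ⊤}  OUT={a:+; rest ⊤}

Merge at B6: IN[B6] = OUT[B2] ⊔ OUT[B5] = {a: ⊤, b: ⊤, c: ⊤, d: ⊤, e: ⊤, f: ⊤}
Applying B6's transfer function to that IN value gives OUT[B6] (row B6 above).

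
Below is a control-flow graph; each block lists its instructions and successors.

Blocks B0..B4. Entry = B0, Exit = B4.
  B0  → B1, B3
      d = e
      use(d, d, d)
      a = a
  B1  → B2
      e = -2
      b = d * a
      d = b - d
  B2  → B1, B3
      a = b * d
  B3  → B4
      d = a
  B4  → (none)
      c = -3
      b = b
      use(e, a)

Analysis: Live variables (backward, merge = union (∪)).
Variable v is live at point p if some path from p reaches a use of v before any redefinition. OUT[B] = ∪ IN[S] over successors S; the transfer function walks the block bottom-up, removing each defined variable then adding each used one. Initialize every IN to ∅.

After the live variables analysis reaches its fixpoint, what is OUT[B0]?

Per-block solution:
  B0:  IN={a, b, e}  OUT={a, b, d, e}
  B1:  IN={a, d}  OUT={b, d, e}
  B2:  IN={b, d, e}  OUT={a, b, d, e}
  B3:  IN={a, b, e}  OUT={a, b, e}
  B4:  IN={a, b, e}  OUT={}

Merge at B0: OUT[B0] = IN[B1] ⊔ IN[B3] = {a, b, d, e}

Answer: {a, b, d, e}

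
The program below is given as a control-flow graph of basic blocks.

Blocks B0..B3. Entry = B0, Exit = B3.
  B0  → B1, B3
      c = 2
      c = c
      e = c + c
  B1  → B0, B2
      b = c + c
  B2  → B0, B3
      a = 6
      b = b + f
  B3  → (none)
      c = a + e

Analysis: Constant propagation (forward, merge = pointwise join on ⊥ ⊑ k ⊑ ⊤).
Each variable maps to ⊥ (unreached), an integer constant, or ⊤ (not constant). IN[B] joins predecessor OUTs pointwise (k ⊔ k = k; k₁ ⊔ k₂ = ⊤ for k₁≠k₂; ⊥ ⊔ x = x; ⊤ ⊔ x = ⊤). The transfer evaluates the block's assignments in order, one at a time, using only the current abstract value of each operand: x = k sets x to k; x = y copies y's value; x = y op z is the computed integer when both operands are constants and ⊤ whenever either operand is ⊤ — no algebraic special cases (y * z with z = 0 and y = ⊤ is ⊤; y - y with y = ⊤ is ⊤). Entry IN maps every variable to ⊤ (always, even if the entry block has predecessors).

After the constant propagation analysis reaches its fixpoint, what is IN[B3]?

Answer: {a: ⊤, b: ⊤, c: 2, d: ⊤, e: 4, f: ⊤}

Derivation:
Converged values:
  B0:  IN=(all ⊤)  OUT={c:2, e:4; rest ⊤}
  B1:  IN={c:2, e:4; rest ⊤}  OUT={b:4, c:2, e:4; rest ⊤}
  B2:  IN={b:4, c:2, e:4; rest ⊤}  OUT={a:6, c:2, e:4; rest ⊤}
  B3:  IN={c:2, e:4; rest ⊤}  OUT={e:4; rest ⊤}

Merge at B3: IN[B3] = OUT[B0] ⊔ OUT[B2] = {a: ⊤, b: ⊤, c: 2, d: ⊤, e: 4, f: ⊤}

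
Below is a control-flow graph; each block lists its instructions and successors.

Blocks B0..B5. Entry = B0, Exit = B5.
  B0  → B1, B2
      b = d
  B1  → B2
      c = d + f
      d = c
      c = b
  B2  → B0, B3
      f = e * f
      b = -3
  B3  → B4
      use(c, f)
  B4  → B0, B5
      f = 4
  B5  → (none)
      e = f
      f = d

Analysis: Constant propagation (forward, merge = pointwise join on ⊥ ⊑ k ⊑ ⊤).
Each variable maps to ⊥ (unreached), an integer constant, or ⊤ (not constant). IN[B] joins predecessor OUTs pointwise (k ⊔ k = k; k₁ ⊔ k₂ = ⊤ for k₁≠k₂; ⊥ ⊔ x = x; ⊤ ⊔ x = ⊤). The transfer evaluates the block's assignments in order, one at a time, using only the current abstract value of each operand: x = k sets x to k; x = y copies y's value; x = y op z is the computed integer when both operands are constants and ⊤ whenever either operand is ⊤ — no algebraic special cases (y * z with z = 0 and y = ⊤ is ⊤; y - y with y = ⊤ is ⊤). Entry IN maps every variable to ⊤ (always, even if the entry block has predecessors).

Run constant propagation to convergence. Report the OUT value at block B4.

Answer: {a: ⊤, b: -3, c: ⊤, d: ⊤, e: ⊤, f: 4}

Trace:
Converged values:
  B0:  IN=(all ⊤)  OUT=(all ⊤)
  B1:  IN=(all ⊤)  OUT=(all ⊤)
  B2:  IN=(all ⊤)  OUT={b:-3; rest ⊤}
  B3:  IN={b:-3; rest ⊤}  OUT={b:-3; rest ⊤}
  B4:  IN={b:-3; rest ⊤}  OUT={b:-3, f:4; rest ⊤}
  B5:  IN={b:-3, f:4; rest ⊤}  OUT={b:-3, e:4; rest ⊤}

Merge at B4: IN[B4] = OUT[B3] = {a: ⊤, b: -3, c: ⊤, d: ⊤, e: ⊤, f: ⊤}
Applying B4's transfer function to that IN value gives OUT[B4] (row B4 above).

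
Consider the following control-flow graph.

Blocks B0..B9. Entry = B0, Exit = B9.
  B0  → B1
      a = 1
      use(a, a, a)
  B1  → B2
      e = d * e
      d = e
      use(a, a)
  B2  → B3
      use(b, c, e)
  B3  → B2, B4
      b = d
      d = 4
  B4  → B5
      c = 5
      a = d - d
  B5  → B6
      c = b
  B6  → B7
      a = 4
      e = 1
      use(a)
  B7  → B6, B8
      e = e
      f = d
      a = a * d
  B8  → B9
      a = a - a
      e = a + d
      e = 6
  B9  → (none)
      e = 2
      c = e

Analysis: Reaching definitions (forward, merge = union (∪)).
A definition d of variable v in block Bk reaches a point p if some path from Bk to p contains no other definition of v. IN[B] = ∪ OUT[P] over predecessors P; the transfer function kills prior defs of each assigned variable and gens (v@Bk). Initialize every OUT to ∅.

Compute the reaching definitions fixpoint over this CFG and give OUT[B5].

Answer: {a@B4, b@B3, c@B5, d@B3, e@B1}

Trace:
Fixpoint table:
  B0:  IN={}  OUT={a@B0}
  B1:  IN={a@B0}  OUT={a@B0, d@B1, e@B1}
  B2:  IN={a@B0, b@B3, d@B1, d@B3, e@B1}  OUT={a@B0, b@B3, d@B1, d@B3, e@B1}
  B3:  IN={a@B0, b@B3, d@B1, d@B3, e@B1}  OUT={a@B0, b@B3, d@B3, e@B1}
  B4:  IN={a@B0, b@B3, d@B3, e@B1}  OUT={a@B4, b@B3, c@B4, d@B3, e@B1}
  B5:  IN={a@B4, b@B3, c@B4, d@B3, e@B1}  OUT={a@B4, b@B3, c@B5, d@B3, e@B1}
  B6:  IN={a@B4, a@B7, b@B3, c@B5, d@B3, e@B1, e@B7, f@B7}  OUT={a@B6, b@B3, c@B5, d@B3, e@B6, f@B7}
  B7:  IN={a@B6, b@B3, c@B5, d@B3, e@B6, f@B7}  OUT={a@B7, b@B3, c@B5, d@B3, e@B7, f@B7}
  B8:  IN={a@B7, b@B3, c@B5, d@B3, e@B7, f@B7}  OUT={a@B8, b@B3, c@B5, d@B3, e@B8, f@B7}
  B9:  IN={a@B8, b@B3, c@B5, d@B3, e@B8, f@B7}  OUT={a@B8, b@B3, c@B9, d@B3, e@B9, f@B7}

Merge at B5: IN[B5] = OUT[B4] = {a@B4, b@B3, c@B4, d@B3, e@B1}
Applying B5's transfer function to that IN value gives OUT[B5] (row B5 above).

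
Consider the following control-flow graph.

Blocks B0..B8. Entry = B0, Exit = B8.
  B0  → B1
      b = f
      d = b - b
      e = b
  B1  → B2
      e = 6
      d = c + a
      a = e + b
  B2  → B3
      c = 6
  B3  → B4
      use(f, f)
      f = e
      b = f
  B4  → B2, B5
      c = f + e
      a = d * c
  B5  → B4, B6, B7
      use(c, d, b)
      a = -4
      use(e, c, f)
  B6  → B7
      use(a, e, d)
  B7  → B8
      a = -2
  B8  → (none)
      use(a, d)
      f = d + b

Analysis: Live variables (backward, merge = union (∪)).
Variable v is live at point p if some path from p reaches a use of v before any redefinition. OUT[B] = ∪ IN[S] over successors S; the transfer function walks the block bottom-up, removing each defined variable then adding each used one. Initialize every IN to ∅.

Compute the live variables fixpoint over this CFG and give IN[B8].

Converged values:
  B0:  IN={a, c, f}  OUT={a, b, c, f}
  B1:  IN={a, b, c, f}  OUT={d, e, f}
  B2:  IN={d, e, f}  OUT={d, e, f}
  B3:  IN={d, e, f}  OUT={b, d, e, f}
  B4:  IN={b, d, e, f}  OUT={b, c, d, e, f}
  B5:  IN={b, c, d, e, f}  OUT={a, b, d, e, f}
  B6:  IN={a, b, d, e}  OUT={b, d}
  B7:  IN={b, d}  OUT={a, b, d}
  B8:  IN={a, b, d}  OUT={}

B8 is the boundary node: OUT[B8] = {}
Applying B8's transfer function to that OUT value gives IN[B8] (row B8 above).

Answer: {a, b, d}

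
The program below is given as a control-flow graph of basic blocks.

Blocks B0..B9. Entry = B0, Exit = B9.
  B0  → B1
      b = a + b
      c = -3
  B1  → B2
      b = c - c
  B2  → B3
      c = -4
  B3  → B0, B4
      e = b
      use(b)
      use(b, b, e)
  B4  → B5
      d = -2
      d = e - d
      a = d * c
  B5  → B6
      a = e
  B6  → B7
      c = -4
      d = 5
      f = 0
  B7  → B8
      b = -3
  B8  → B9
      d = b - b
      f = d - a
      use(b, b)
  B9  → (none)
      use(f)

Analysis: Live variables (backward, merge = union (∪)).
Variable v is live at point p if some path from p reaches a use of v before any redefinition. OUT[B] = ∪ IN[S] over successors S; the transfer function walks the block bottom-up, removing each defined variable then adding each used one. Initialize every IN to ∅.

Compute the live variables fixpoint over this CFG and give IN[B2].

Answer: {a, b}

Working:
Fixpoint table:
  B0:  IN={a, b}  OUT={a, c}
  B1:  IN={a, c}  OUT={a, b}
  B2:  IN={a, b}  OUT={a, b, c}
  B3:  IN={a, b, c}  OUT={a, b, c, e}
  B4:  IN={c, e}  OUT={e}
  B5:  IN={e}  OUT={a}
  B6:  IN={a}  OUT={a}
  B7:  IN={a}  OUT={a, b}
  B8:  IN={a, b}  OUT={f}
  B9:  IN={f}  OUT={}

Merge at B2: OUT[B2] = IN[B3] = {a, b, c}
Applying B2's transfer function to that OUT value gives IN[B2] (row B2 above).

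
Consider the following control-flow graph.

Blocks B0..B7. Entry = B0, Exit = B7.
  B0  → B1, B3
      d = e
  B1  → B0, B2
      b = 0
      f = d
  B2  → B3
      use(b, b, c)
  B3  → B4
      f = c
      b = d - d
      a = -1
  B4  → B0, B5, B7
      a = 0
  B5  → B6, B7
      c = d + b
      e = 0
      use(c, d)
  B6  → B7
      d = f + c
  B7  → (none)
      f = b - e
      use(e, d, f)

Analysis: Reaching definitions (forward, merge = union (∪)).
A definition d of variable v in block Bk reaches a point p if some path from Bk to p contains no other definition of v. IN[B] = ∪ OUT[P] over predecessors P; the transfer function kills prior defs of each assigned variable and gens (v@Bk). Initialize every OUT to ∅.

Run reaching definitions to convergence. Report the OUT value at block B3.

Answer: {a@B3, b@B3, d@B0, f@B3}

Trace:
Per-block solution:
  B0:   IN={a@B4, b@B1, b@B3, d@B0, f@B1, f@B3}   OUT={a@B4, b@B1, b@B3, d@B0, f@B1, f@B3}
  B1:   IN={a@B4, b@B1, b@B3, d@B0, f@B1, f@B3}   OUT={a@B4, b@B1, d@B0, f@B1}
  B2:   IN={a@B4, b@B1, d@B0, f@B1}   OUT={a@B4, b@B1, d@B0, f@B1}
  B3:   IN={a@B4, b@B1, b@B3, d@B0, f@B1, f@B3}   OUT={a@B3, b@B3, d@B0, f@B3}
  B4:   IN={a@B3, b@B3, d@B0, f@B3}   OUT={a@B4, b@B3, d@B0, f@B3}
  B5:   IN={a@B4, b@B3, d@B0, f@B3}   OUT={a@B4, b@B3, c@B5, d@B0, e@B5, f@B3}
  B6:   IN={a@B4, b@B3, c@B5, d@B0, e@B5, f@B3}   OUT={a@B4, b@B3, c@B5, d@B6, e@B5, f@B3}
  B7:   IN={a@B4, b@B3, c@B5, d@B0, d@B6, e@B5, f@B3}   OUT={a@B4, b@B3, c@B5, d@B0, d@B6, e@B5, f@B7}

Merge at B3: IN[B3] = OUT[B0] ⊔ OUT[B2] = {a@B4, b@B1, b@B3, d@B0, f@B1, f@B3}
Applying B3's transfer function to that IN value gives OUT[B3] (row B3 above).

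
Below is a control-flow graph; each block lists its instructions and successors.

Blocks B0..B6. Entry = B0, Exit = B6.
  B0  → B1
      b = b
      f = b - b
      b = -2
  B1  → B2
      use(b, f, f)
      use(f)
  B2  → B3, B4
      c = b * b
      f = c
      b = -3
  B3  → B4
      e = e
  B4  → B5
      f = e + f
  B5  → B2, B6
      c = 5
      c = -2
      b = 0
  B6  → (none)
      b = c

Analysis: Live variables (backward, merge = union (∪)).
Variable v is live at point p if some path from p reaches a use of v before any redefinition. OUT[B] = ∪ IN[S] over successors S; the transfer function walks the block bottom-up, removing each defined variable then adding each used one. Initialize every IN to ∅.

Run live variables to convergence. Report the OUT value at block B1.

Answer: {b, e}

Trace:
Fixpoint table:
  B0: | IN={b, e} | OUT={b, e, f}
  B1: | IN={b, e, f} | OUT={b, e}
  B2: | IN={b, e} | OUT={e, f}
  B3: | IN={e, f} | OUT={e, f}
  B4: | IN={e, f} | OUT={e}
  B5: | IN={e} | OUT={b, c, e}
  B6: | IN={c} | OUT={}

Merge at B1: OUT[B1] = IN[B2] = {b, e}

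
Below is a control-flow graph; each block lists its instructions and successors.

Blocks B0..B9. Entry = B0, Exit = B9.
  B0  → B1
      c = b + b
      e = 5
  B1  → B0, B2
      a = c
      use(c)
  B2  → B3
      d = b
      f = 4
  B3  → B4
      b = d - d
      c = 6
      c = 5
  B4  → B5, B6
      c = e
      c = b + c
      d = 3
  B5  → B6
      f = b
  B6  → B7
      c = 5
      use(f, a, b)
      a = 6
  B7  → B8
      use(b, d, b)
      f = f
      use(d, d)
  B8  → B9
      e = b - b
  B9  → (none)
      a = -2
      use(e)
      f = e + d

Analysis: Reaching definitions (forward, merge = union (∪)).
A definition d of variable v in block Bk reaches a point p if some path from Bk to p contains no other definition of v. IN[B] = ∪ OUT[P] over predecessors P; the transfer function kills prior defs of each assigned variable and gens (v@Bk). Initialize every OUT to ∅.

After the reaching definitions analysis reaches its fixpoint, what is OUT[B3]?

Answer: {a@B1, b@B3, c@B3, d@B2, e@B0, f@B2}

Trace:
Per-block solution:
  B0: | IN={a@B1, c@B0, e@B0} | OUT={a@B1, c@B0, e@B0}
  B1: | IN={a@B1, c@B0, e@B0} | OUT={a@B1, c@B0, e@B0}
  B2: | IN={a@B1, c@B0, e@B0} | OUT={a@B1, c@B0, d@B2, e@B0, f@B2}
  B3: | IN={a@B1, c@B0, d@B2, e@B0, f@B2} | OUT={a@B1, b@B3, c@B3, d@B2, e@B0, f@B2}
  B4: | IN={a@B1, b@B3, c@B3, d@B2, e@B0, f@B2} | OUT={a@B1, b@B3, c@B4, d@B4, e@B0, f@B2}
  B5: | IN={a@B1, b@B3, c@B4, d@B4, e@B0, f@B2} | OUT={a@B1, b@B3, c@B4, d@B4, e@B0, f@B5}
  B6: | IN={a@B1, b@B3, c@B4, d@B4, e@B0, f@B2, f@B5} | OUT={a@B6, b@B3, c@B6, d@B4, e@B0, f@B2, f@B5}
  B7: | IN={a@B6, b@B3, c@B6, d@B4, e@B0, f@B2, f@B5} | OUT={a@B6, b@B3, c@B6, d@B4, e@B0, f@B7}
  B8: | IN={a@B6, b@B3, c@B6, d@B4, e@B0, f@B7} | OUT={a@B6, b@B3, c@B6, d@B4, e@B8, f@B7}
  B9: | IN={a@B6, b@B3, c@B6, d@B4, e@B8, f@B7} | OUT={a@B9, b@B3, c@B6, d@B4, e@B8, f@B9}

Merge at B3: IN[B3] = OUT[B2] = {a@B1, c@B0, d@B2, e@B0, f@B2}
Applying B3's transfer function to that IN value gives OUT[B3] (row B3 above).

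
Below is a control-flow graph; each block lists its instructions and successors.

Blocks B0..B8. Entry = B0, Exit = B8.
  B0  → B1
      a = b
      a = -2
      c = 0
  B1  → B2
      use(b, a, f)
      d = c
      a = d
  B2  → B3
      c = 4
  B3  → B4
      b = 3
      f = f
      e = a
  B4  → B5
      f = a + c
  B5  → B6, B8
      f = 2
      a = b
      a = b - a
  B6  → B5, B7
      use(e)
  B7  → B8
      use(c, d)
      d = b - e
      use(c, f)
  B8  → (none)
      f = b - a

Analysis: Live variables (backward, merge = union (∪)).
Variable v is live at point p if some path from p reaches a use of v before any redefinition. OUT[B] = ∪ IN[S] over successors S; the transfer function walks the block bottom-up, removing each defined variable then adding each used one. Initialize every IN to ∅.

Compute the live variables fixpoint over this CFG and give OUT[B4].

Fixpoint table:
  B0:   IN={b, f}   OUT={a, b, c, f}
  B1:   IN={a, b, c, f}   OUT={a, d, f}
  B2:   IN={a, d, f}   OUT={a, c, d, f}
  B3:   IN={a, c, d, f}   OUT={a, b, c, d, e}
  B4:   IN={a, b, c, d, e}   OUT={b, c, d, e}
  B5:   IN={b, c, d, e}   OUT={a, b, c, d, e, f}
  B6:   IN={a, b, c, d, e, f}   OUT={a, b, c, d, e, f}
  B7:   IN={a, b, c, d, e, f}   OUT={a, b}
  B8:   IN={a, b}   OUT={}

Merge at B4: OUT[B4] = IN[B5] = {b, c, d, e}

Answer: {b, c, d, e}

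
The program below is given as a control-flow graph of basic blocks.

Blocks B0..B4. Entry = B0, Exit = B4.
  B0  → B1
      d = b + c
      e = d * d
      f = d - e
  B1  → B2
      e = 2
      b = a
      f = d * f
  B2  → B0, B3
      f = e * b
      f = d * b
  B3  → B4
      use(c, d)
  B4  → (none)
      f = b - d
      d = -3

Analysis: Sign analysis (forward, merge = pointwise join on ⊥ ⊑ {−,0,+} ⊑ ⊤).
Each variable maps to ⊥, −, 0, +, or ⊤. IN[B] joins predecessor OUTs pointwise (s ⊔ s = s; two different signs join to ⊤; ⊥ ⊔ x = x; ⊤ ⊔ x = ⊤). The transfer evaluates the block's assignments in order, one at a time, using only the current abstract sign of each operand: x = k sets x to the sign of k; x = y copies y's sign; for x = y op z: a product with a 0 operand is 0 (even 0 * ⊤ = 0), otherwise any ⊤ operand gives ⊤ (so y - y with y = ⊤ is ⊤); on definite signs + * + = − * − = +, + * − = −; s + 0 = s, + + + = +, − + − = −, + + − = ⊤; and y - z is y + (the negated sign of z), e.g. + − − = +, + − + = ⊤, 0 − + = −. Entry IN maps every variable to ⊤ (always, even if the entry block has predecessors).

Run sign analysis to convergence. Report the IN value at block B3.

Answer: {a: ⊤, b: ⊤, c: ⊤, d: ⊤, e: +, f: ⊤}

Derivation:
Per-block solution:
  B0:   IN=(all ⊤)   OUT=(all ⊤)
  B1:   IN=(all ⊤)   OUT={e:+; rest ⊤}
  B2:   IN={e:+; rest ⊤}   OUT={e:+; rest ⊤}
  B3:   IN={e:+; rest ⊤}   OUT={e:+; rest ⊤}
  B4:   IN={e:+; rest ⊤}   OUT={d:-, e:+; rest ⊤}

Merge at B3: IN[B3] = OUT[B2] = {a: ⊤, b: ⊤, c: ⊤, d: ⊤, e: +, f: ⊤}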